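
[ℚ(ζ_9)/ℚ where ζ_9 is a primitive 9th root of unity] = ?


[ℚ(ζ_n):ℚ] = deg Φ_n(x) = φ(n). Here φ(9) = 6

[ℚ(ζ_9)/ℚ where ζ_9 is a primitive 9th root of unity] = 6


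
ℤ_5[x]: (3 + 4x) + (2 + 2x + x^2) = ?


Add coefficients mod 5:
x^0: 3 + 2 = 0 (mod 5)
x^1: 4 + 2 = 1 (mod 5)
x^2: 0 + 1 = 1 (mod 5)
Result: x + x^2

f + g = x + x^2


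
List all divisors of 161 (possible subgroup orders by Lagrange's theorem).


Lagrange's theorem: |H| divides |G|
|G| = 161
Divisors of 161: 1, 7, 23, 161

Possible subgroup orders: {1, 7, 23, 161}


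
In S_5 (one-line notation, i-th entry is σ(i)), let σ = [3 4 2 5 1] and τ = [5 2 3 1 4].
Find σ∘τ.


σ∘τ: apply τ first, then σ
1 →τ 5 →σ 1
2 →τ 2 →σ 4
3 →τ 3 →σ 2
4 →τ 1 →σ 3
5 →τ 4 →σ 5

σ∘τ = [1 4 2 3 5]


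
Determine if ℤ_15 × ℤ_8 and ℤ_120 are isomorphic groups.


Comparing ℤ_15 × ℤ_8 and ℤ_120:
gcd(15,8) = 1, so ℤ_15 × ℤ_8 ≅ ℤ_120 (CRT)

Yes, ℤ_15 × ℤ_8 ≅ ℤ_120


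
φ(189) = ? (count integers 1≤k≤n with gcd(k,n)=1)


Factor n: 189 = 3^3 × 7
φ(n) = n · ∏(1 - 1/p) over distinct primes p | n
φ(189) = 189 · (1 - 1/3) · (1 - 1/7) = 108

φ(189) = 108


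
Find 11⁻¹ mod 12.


Use the extended Euclidean algorithm to write 1 = 11·s + 12·t; then s mod 12 is the inverse.
Euclidean algorithm:
  11 = 0·12 + 11
  12 = 1·11 + 1
  11 = 11·1 + 0
gcd(11,12) = 1
Back-substitution gives: 11·(-1) + 12·(1) = 1
So 11⁻¹ ≡ -1 ≡ 11 (mod 12)
Check: 11 × 11 = 121 ≡ 1 (mod 12) ✓

11⁻¹ ≡ 11 (mod 12)


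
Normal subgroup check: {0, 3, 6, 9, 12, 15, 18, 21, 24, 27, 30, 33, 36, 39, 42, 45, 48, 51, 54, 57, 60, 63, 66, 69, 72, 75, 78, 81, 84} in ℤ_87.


H = {0, 3, 6, 9, 12, 15, 18, 21, 24, 27, 30, 33, 36, 39, 42, 45, 48, 51, 54, 57, 60, 63, 66, 69, 72, 75, 78, 81, 84} in ℤ_87
ℤ_87 is abelian; every subgroup of an abelian group is normal

Yes, normal subgroup


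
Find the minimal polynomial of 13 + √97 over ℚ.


Let α = 13 + √97. Then α - 13 = √97, so (α - 13)² = 97, giving α² - 26α + 72 = 0. Degree 2 and α ∉ ℚ, so this is the minimal polynomial.

Minimal polynomial: x² - 26x + 72


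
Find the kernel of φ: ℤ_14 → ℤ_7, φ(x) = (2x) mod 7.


Kernel = preimage of identity
ker(φ) = {x ∈ ℤ_14 : 2x ≡ 0 (mod 7)}. Since 7 | 14, φ is well-defined. The kernel is the cyclic subgroup ⟨7⟩ of ℤ_14 (order 2), i.e. {0, 7}

ker(φ) = {0, 7}


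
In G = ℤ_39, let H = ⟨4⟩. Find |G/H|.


|⟨4⟩| = n / gcd(4, 39) = 39 / 1 = 39
H is normal (ℤ_39 is abelian).
|G/H| = |G| / |H| = 39 / 39 = 1

|G/H| = 1


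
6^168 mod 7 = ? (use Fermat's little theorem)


Fermat's little theorem: if p is prime and gcd(a,p)=1, then a^(p-1) ≡ 1 (mod p)
p = 7 is prime, gcd(6,7) = 1
Reduce exponent: 168 mod 6 = 0
So 6^168 ≡ 6^0 (mod 7)
6^0 = 1

6^168 ≡ 1 (mod 7)


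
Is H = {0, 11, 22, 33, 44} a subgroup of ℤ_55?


Subgroup test for H = {0, 11, 22, 33, 44} in (ℤ_55, +):
(1) 0 ∈ H? Yes
(2) Closure: for all a,b ∈ H, (a+b) mod 55 ∈ H? Yes
(3) Inverses: for all a ∈ H, -a mod 55 ∈ H? Yes

Yes, H is a subgroup of ℤ_55


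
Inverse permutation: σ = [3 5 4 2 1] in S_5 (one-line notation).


To find σ⁻¹, swap domain and range:
σ(1) = 3 → σ⁻¹(3) = 1
σ(2) = 5 → σ⁻¹(5) = 2
σ(3) = 4 → σ⁻¹(4) = 3
σ(4) = 2 → σ⁻¹(2) = 4
σ(5) = 1 → σ⁻¹(1) = 5

σ⁻¹ = [5 4 1 3 2]


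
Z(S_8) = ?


Z(G) = {g ∈ G | gx = xg for all x ∈ G}
S_n is non-abelian for n ≥ 3; Z(S_8) is trivial

Z(S_8) = {e}


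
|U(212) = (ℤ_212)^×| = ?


U(n) is the group of units mod n; |U(n)| = φ(n)
|U(212)| = φ(212) = 104

|U(212) = (ℤ_212)^×| = 104


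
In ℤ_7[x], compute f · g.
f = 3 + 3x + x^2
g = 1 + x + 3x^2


Expand and collect like terms; reduce coefficients mod 7:
x^0: 3·1 = 3 ≡ 3 (mod 7)
x^1: 3·1 + 3·1 = 6 ≡ 6 (mod 7)
x^2: 3·3 + 3·1 + 1·1 = 13 ≡ 6 (mod 7)
x^3: 3·3 + 1·1 = 10 ≡ 3 (mod 7)
x^4: 1·3 = 3 ≡ 3 (mod 7)
Result: 3 + 6x + 6x^2 + 3x^3 + 3x^4

f · g = 3 + 6x + 6x^2 + 3x^3 + 3x^4


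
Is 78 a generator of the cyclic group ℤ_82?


g generates ℤ_n iff gcd(g, n) = 1
gcd(78, 82) = 2
Since gcd = 2 ≠ 1, ⟨78⟩ has order 41 < 82, so 78 is not a generator.

No, 78 does not generate ℤ_82


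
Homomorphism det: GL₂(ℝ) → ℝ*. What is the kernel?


Kernel = preimage of identity
ker(det) = {A | det(A) = 1} = SL₂(ℝ)

ker(det) = SL₂(ℝ)


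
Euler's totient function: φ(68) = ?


Factor n: 68 = 2^2 × 17
φ(n) = n · ∏(1 - 1/p) over distinct primes p | n
φ(68) = 68 · (1 - 1/2) · (1 - 1/17) = 32

φ(68) = 32


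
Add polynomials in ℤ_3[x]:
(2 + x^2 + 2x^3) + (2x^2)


Add coefficients mod 3:
x^0: 2 + 0 = 2 (mod 3)
x^1: 0 + 0 = 0 (mod 3)
x^2: 1 + 2 = 0 (mod 3)
x^3: 2 + 0 = 2 (mod 3)
Result: 2 + 2x^3

f + g = 2 + 2x^3


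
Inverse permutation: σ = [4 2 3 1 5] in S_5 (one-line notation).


To find σ⁻¹, swap domain and range:
σ(1) = 4 → σ⁻¹(4) = 1
σ(2) = 2 → σ⁻¹(2) = 2
σ(3) = 3 → σ⁻¹(3) = 3
σ(4) = 1 → σ⁻¹(1) = 4
σ(5) = 5 → σ⁻¹(5) = 5

σ⁻¹ = [4 2 3 1 5]


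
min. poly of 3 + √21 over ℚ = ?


Let α = 3 + √21. Then α - 3 = √21, so (α - 3)² = 21, giving α² - 6α - 12 = 0. Degree 2 and α ∉ ℚ, so this is the minimal polynomial.

Minimal polynomial: x² - 6x - 12


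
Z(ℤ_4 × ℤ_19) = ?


Z(G) = {g ∈ G | gx = xg for all x ∈ G}
Direct product of abelian groups is abelian, so Z(G) = G

Z(ℤ_4 × ℤ_19) = ℤ_4 × ℤ_19


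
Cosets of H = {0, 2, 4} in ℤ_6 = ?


H = {0, 2, 4}, |H| = 3
Number of cosets = |G|/|H| = 6/3 = 2
0 + H = {0, 2, 4}
1 + H = {1, 3, 5}

Cosets: 0+H={0,2,4}; 1+H={1,3,5}


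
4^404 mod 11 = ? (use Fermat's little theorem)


Fermat's little theorem: if p is prime and gcd(a,p)=1, then a^(p-1) ≡ 1 (mod p)
p = 11 is prime, gcd(4,11) = 1
Reduce exponent: 404 mod 10 = 4
So 4^404 ≡ 4^4 (mod 11)
4^4 mod 11 = 3

4^404 ≡ 3 (mod 11)


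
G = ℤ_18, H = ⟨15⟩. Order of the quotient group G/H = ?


|⟨15⟩| = n / gcd(15, 18) = 18 / 3 = 6
H is normal (ℤ_18 is abelian).
|G/H| = |G| / |H| = 18 / 6 = 3

|G/H| = 3


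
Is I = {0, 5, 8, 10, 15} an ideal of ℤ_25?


Check ideal conditions for I = {0, 5, 8, 10, 15} in ℤ_25:
(1) I is an additive subgroup? No
(2) For r ∈ ℤ_25 and a ∈ I: r·a ∈ I? No  [counterexample: r=2, a=8, r·a mod 25 = 16 ∉ I]

No, I is not an ideal of ℤ_25


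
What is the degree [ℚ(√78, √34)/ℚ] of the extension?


[ℚ(√78,√34):ℚ] = [ℚ(√78,√34):ℚ(√78)]·[ℚ(√78):ℚ] = 2·2 = 4

[ℚ(√78, √34)/ℚ] = 4


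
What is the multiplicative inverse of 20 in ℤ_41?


Use the extended Euclidean algorithm to write 1 = 20·s + 41·t; then s mod 41 is the inverse.
Euclidean algorithm:
  20 = 0·41 + 20
  41 = 2·20 + 1
  20 = 20·1 + 0
gcd(20,41) = 1
Back-substitution gives: 20·(-2) + 41·(1) = 1
So 20⁻¹ ≡ -2 ≡ 39 (mod 41)
Check: 20 × 39 = 780 ≡ 1 (mod 41) ✓

20⁻¹ ≡ 39 (mod 41)


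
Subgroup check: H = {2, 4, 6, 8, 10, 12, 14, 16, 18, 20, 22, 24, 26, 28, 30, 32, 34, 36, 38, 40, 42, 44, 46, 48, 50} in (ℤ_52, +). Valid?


Subgroup test for H = {2, 4, 6, 8, 10, 12, 14, 16, 18, 20, 22, 24, 26, 28, 30, 32, 34, 36, 38, 40, 42, 44, 46, 48, 50} in (ℤ_52, +):
(1) 0 ∈ H? No
(2) Closure: for all a,b ∈ H, (a+b) mod 52 ∈ H? No  [counterexample: 2 + 50 = 0 ∉ H]
(3) Inverses: for all a ∈ H, -a mod 52 ∈ H? Yes

No, H is not a subgroup of ℤ_52


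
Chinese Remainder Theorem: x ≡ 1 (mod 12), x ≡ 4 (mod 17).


m₁ = 12, m₂ = 17, gcd = 1, so CRT applies. M = m₁·m₂ = 204
Let M₁ = M/m₁ = 17, M₂ = M/m₂ = 12
Find y₁ ≡ M₁⁻¹ (mod m₁): 17⁻¹ ≡ 5 (mod 12)
Find y₂ ≡ M₂⁻¹ (mod m₂): 12⁻¹ ≡ 10 (mod 17)
x = a₁·M₁·y₁ + a₂·M₂·y₂ = 1·17·5 + 4·12·10 = 565
Reduce mod 204: x ≡ 157
Check: 157 mod 12 = 1 ✓, 157 mod 17 = 4 ✓

x ≡ 157 (mod 204)


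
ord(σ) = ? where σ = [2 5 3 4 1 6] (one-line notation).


Cycle decomposition: (1 2 5)
Cycle lengths: 3
Order = lcm(3) = 3

ord(σ) = 3


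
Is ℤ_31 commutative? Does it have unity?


ℤ_31 is a commutative ring with unity 1; 31 is prime, so ℤ_31 is a field (hence an integral domain)
Commutative: Yes
Integral domain: Yes
Has unity: Yes

ℤ_31: Commutative=Yes, Unity=Yes


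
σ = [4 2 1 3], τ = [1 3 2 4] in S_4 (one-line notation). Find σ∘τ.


σ∘τ: apply τ first, then σ
1 →τ 1 →σ 4
2 →τ 3 →σ 1
3 →τ 2 →σ 2
4 →τ 4 →σ 3

σ∘τ = [4 1 2 3]


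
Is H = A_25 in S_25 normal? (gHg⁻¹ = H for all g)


H = A_25 in S_25
A_25 has index 2 in S_25, and every subgroup of index 2 is normal

Yes, normal subgroup


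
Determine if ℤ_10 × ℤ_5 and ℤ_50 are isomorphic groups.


Comparing ℤ_10 × ℤ_5 and ℤ_50:
gcd(10,5) = 5 ≠ 1. Max element order in ℤ_10×ℤ_5 is lcm(10,5) = 10 < 50, so it has no element of order 50

No, ℤ_10 × ℤ_5 ≇ ℤ_50


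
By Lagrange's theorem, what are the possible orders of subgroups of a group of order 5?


Lagrange's theorem: |H| divides |G|
|G| = 5
Divisors of 5: 1, 5

Possible subgroup orders: {1, 5}


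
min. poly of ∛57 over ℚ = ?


∛57 satisfies x³ - 57 = 0, irreducible over ℚ (no rational root; 57 is not a perfect cube)

Minimal polynomial: x³ - 57


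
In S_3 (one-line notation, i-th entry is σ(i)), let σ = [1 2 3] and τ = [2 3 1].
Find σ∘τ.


σ∘τ: apply τ first, then σ
1 →τ 2 →σ 2
2 →τ 3 →σ 3
3 →τ 1 →σ 1

σ∘τ = [2 3 1]


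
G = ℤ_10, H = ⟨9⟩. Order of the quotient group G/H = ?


|⟨9⟩| = n / gcd(9, 10) = 10 / 1 = 10
H is normal (ℤ_10 is abelian).
|G/H| = |G| / |H| = 10 / 10 = 1

|G/H| = 1


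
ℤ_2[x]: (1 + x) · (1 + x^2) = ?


Expand and collect like terms; reduce coefficients mod 2:
x^0: 1·1 = 1 ≡ 1 (mod 2)
x^1: 1·0 + 1·1 = 1 ≡ 1 (mod 2)
x^2: 1·1 + 1·0 = 1 ≡ 1 (mod 2)
x^3: 1·1 = 1 ≡ 1 (mod 2)
Result: 1 + x + x^2 + x^3

f · g = 1 + x + x^2 + x^3


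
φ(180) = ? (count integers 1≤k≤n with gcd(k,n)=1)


Factor n: 180 = 2^2 × 3^2 × 5
φ(n) = n · ∏(1 - 1/p) over distinct primes p | n
φ(180) = 180 · (1 - 1/2) · (1 - 1/3) · (1 - 1/5) = 48

φ(180) = 48


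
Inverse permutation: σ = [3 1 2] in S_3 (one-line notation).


To find σ⁻¹, swap domain and range:
σ(1) = 3 → σ⁻¹(3) = 1
σ(2) = 1 → σ⁻¹(1) = 2
σ(3) = 2 → σ⁻¹(2) = 3

σ⁻¹ = [2 3 1]


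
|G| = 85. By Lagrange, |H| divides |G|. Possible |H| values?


Lagrange's theorem: |H| divides |G|
|G| = 85
Divisors of 85: 1, 5, 17, 85

Possible subgroup orders: {1, 5, 17, 85}


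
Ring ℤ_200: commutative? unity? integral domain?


ℤ_200 is a commutative ring with unity 1; 200 = 2×100 is composite, so 2·100 ≡ 0 gives zero divisors (not an integral domain)
Commutative: Yes
Integral domain: No
Has unity: Yes

ℤ_200: Commutative=Yes, Unity=Yes


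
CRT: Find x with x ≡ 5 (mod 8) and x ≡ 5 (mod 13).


m₁ = 8, m₂ = 13, gcd = 1, so CRT applies. M = m₁·m₂ = 104
Let M₁ = M/m₁ = 13, M₂ = M/m₂ = 8
Find y₁ ≡ M₁⁻¹ (mod m₁): 13⁻¹ ≡ 5 (mod 8)
Find y₂ ≡ M₂⁻¹ (mod m₂): 8⁻¹ ≡ 5 (mod 13)
x = a₁·M₁·y₁ + a₂·M₂·y₂ = 5·13·5 + 5·8·5 = 525
Reduce mod 104: x ≡ 5
Check: 5 mod 8 = 5 ✓, 5 mod 13 = 5 ✓

x ≡ 5 (mod 104)


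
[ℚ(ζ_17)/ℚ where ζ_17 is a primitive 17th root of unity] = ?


[ℚ(ζ_n):ℚ] = deg Φ_n(x) = φ(n). Here φ(17) = 16

[ℚ(ζ_17)/ℚ where ζ_17 is a primitive 17th root of unity] = 16


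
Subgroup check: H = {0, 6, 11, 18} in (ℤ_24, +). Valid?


Subgroup test for H = {0, 6, 11, 18} in (ℤ_24, +):
(1) 0 ∈ H? Yes
(2) Closure: for all a,b ∈ H, (a+b) mod 24 ∈ H? No  [counterexample: 6 + 6 = 12 ∉ H]
(3) Inverses: for all a ∈ H, -a mod 24 ∈ H? No

No, H is not a subgroup of ℤ_24


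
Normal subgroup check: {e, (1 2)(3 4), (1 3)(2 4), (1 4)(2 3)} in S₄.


H = {e, (1 2)(3 4), (1 3)(2 4), (1 4)(2 3)} in S₄
This is the Klein four-group V₄; it is normal in S₄ (it is a union of conjugacy classes)

Yes, normal subgroup


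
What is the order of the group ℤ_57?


ℤ_n has n elements.

|ℤ_57| = 57


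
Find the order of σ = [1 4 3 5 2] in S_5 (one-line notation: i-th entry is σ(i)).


Cycle decomposition: (2 4 5)
Cycle lengths: 3
Order = lcm(3) = 3

ord(σ) = 3


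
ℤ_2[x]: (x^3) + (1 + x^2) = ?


Add coefficients mod 2:
x^0: 0 + 1 = 1 (mod 2)
x^1: 0 + 0 = 0 (mod 2)
x^2: 0 + 1 = 1 (mod 2)
x^3: 1 + 0 = 1 (mod 2)
Result: 1 + x^2 + x^3

f + g = 1 + x^2 + x^3


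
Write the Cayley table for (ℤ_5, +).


Elements: {0, 1, 2, 3, 4}
Operation: addition mod 5
Entry (a, b) = (a + b) mod 5

Cayley table:
  | 0 | 1 | 2 | 3 | 4
0 | 0 | 1 | 2 | 3 | 4
1 | 1 | 2 | 3 | 4 | 0
2 | 2 | 3 | 4 | 0 | 1
3 | 3 | 4 | 0 | 1 | 2
4 | 4 | 0 | 1 | 2 | 3


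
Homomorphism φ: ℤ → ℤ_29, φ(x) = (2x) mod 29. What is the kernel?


Kernel = preimage of identity
ker(φ) = {x ∈ ℤ : 2x ≡ 0 (mod 29)}. gcd(2,29) = 1, so 2x ≡ 0 (mod 29) ⟺ x ≡ 0 (mod 29/1 = 29). Hence ker(φ) = 29ℤ

ker(φ) = 29ℤ


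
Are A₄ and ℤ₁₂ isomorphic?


Comparing A₄ and ℤ₁₂:
A₄ is non-abelian, ℤ₁₂ is abelian

No, A₄ ≇ ℤ₁₂


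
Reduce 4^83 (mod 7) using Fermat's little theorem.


Fermat's little theorem: if p is prime and gcd(a,p)=1, then a^(p-1) ≡ 1 (mod p)
p = 7 is prime, gcd(4,7) = 1
Reduce exponent: 83 mod 6 = 5
So 4^83 ≡ 4^5 (mod 7)
4^5 mod 7 = 2

4^83 ≡ 2 (mod 7)


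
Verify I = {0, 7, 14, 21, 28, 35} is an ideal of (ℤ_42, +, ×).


Check ideal conditions for I = {0, 7, 14, 21, 28, 35} in ℤ_42:
(1) I is an additive subgroup? Yes
(2) For r ∈ ℤ_42 and a ∈ I: r·a ∈ I? Yes

Yes, I is an ideal of ℤ_42


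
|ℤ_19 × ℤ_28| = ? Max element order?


|ℤ_19 × ℤ_28| = 19 × 28 = 532
Max element order = lcm(19,28) = 532
Cyclic? Yes (gcd=1)

|ℤ_19×ℤ_28| = 532, max element order = 532


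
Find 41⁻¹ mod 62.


Use the extended Euclidean algorithm to write 1 = 41·s + 62·t; then s mod 62 is the inverse.
Euclidean algorithm:
  41 = 0·62 + 41
  62 = 1·41 + 21
  41 = 1·21 + 20
  21 = 1·20 + 1
  20 = 20·1 + 0
gcd(41,62) = 1
Back-substitution gives: 41·(-3) + 62·(2) = 1
So 41⁻¹ ≡ -3 ≡ 59 (mod 62)
Check: 41 × 59 = 2419 ≡ 1 (mod 62) ✓

41⁻¹ ≡ 59 (mod 62)


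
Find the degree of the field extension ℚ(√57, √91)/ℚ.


[ℚ(√57,√91):ℚ] = [ℚ(√57,√91):ℚ(√57)]·[ℚ(√57):ℚ] = 2·2 = 4

[ℚ(√57, √91)/ℚ] = 4


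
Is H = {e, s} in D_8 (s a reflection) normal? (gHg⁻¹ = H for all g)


H = {e, s} in D_8 (s a reflection)
r·s·r⁻¹ = sr⁻² ≠ s for n ≥ 3, so {e, s} is not closed under conjugation

No, not a normal subgroup


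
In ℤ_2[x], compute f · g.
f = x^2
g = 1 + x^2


Expand and collect like terms; reduce coefficients mod 2:
x^0: 0·1 = 0 ≡ 0 (mod 2)
x^1: 0·0 + 0·1 = 0 ≡ 0 (mod 2)
x^2: 0·1 + 0·0 + 1·1 = 1 ≡ 1 (mod 2)
x^3: 0·1 + 1·0 = 0 ≡ 0 (mod 2)
x^4: 1·1 = 1 ≡ 1 (mod 2)
Result: x^2 + x^4

f · g = x^2 + x^4


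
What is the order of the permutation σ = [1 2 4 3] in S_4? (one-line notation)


Cycle decomposition: (3 4)
Cycle lengths: 2
Order = lcm(2) = 2

ord(σ) = 2


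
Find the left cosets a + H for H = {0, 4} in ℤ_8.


H = {0, 4}, |H| = 2
Number of cosets = |G|/|H| = 8/2 = 4
0 + H = {0, 4}
1 + H = {1, 5}
2 + H = {2, 6}
3 + H = {3, 7}

Cosets: 0+H={0,4}; 1+H={1,5}; 2+H={2,6}; 3+H={3,7}


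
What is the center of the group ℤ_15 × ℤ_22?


Z(G) = {g ∈ G | gx = xg for all x ∈ G}
Direct product of abelian groups is abelian, so Z(G) = G

Z(ℤ_15 × ℤ_22) = ℤ_15 × ℤ_22


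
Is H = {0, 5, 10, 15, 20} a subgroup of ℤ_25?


Subgroup test for H = {0, 5, 10, 15, 20} in (ℤ_25, +):
(1) 0 ∈ H? Yes
(2) Closure: for all a,b ∈ H, (a+b) mod 25 ∈ H? Yes
(3) Inverses: for all a ∈ H, -a mod 25 ∈ H? Yes

Yes, H is a subgroup of ℤ_25


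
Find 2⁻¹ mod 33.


Use the extended Euclidean algorithm to write 1 = 2·s + 33·t; then s mod 33 is the inverse.
Euclidean algorithm:
  2 = 0·33 + 2
  33 = 16·2 + 1
  2 = 2·1 + 0
gcd(2,33) = 1
Back-substitution gives: 2·(-16) + 33·(1) = 1
So 2⁻¹ ≡ -16 ≡ 17 (mod 33)
Check: 2 × 17 = 34 ≡ 1 (mod 33) ✓

2⁻¹ ≡ 17 (mod 33)


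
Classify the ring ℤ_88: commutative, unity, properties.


ℤ_88 is a commutative ring with unity 1; 88 = 2×44 is composite, so 2·44 ≡ 0 gives zero divisors (not an integral domain)
Commutative: Yes
Integral domain: No
Has unity: Yes

ℤ_88: Commutative=Yes, Unity=Yes


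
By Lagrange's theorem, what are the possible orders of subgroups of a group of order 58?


Lagrange's theorem: |H| divides |G|
|G| = 58
Divisors of 58: 1, 2, 29, 58

Possible subgroup orders: {1, 2, 29, 58}


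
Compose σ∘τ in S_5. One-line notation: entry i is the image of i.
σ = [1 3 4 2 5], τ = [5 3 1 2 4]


σ∘τ: apply τ first, then σ
1 →τ 5 →σ 5
2 →τ 3 →σ 4
3 →τ 1 →σ 1
4 →τ 2 →σ 3
5 →τ 4 →σ 2

σ∘τ = [5 4 1 3 2]


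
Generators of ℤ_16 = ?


g generates ℤ_n iff gcd(g,n) = 1
Checking each g ∈ {1,...,15}:
gcd(1,16) = 1
gcd(2,16) = 2
gcd(3,16) = 1
gcd(4,16) = 4
gcd(5,16) = 1
gcd(6,16) = 2
gcd(7,16) = 1
gcd(8,16) = 8
gcd(9,16) = 1
gcd(10,16) = 2
gcd(11,16) = 1
gcd(12,16) = 4
gcd(13,16) = 1
gcd(14,16) = 2
gcd(15,16) = 1
Generators: {1, 3, 5, 7, 9, 11, 13, 15}
Number of generators = φ(16) = 8

Generators of ℤ_16 = {1, 3, 5, 7, 9, 11, 13, 15}


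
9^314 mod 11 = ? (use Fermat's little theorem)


Fermat's little theorem: if p is prime and gcd(a,p)=1, then a^(p-1) ≡ 1 (mod p)
p = 11 is prime, gcd(9,11) = 1
Reduce exponent: 314 mod 10 = 4
So 9^314 ≡ 9^4 (mod 11)
9^4 mod 11 = 5

9^314 ≡ 5 (mod 11)


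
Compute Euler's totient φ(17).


φ(n) = count of k ∈ {1,...,n} with gcd(k,n)=1
Coprimes to 17: {1, 2, 3, 4, 5, 6, 7, 8, 9, 10, 11, 12, 13, 14, 15, 16}
Count: 16

φ(17) = 16


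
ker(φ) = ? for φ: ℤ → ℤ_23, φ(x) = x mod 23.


Kernel = preimage of identity
ker(φ) = {x ∈ ℤ : x ≡ 0 (mod 23)} = 23ℤ = {0, ±23, ±46, ...}

ker(φ) = 23ℤ


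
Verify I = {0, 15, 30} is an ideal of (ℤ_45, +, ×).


Check ideal conditions for I = {0, 15, 30} in ℤ_45:
(1) I is an additive subgroup? Yes
(2) For r ∈ ℤ_45 and a ∈ I: r·a ∈ I? Yes

Yes, I is an ideal of ℤ_45


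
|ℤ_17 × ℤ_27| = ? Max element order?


|ℤ_17 × ℤ_27| = 17 × 27 = 459
Max element order = lcm(17,27) = 459
Cyclic? Yes (gcd=1)

|ℤ_17×ℤ_27| = 459, max element order = 459


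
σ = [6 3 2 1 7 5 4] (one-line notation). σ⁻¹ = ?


To find σ⁻¹, swap domain and range:
σ(1) = 6 → σ⁻¹(6) = 1
σ(2) = 3 → σ⁻¹(3) = 2
σ(3) = 2 → σ⁻¹(2) = 3
σ(4) = 1 → σ⁻¹(1) = 4
σ(5) = 7 → σ⁻¹(7) = 5
σ(6) = 5 → σ⁻¹(5) = 6
σ(7) = 4 → σ⁻¹(4) = 7

σ⁻¹ = [4 3 2 7 6 1 5]


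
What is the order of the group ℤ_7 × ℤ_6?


|A × B| = |A| · |B|
|ℤ_7 × ℤ_6| = 7 × 6 = 42

|ℤ_7 × ℤ_6| = 42


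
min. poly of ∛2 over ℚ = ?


∛2 satisfies x³ - 2 = 0, irreducible over ℚ (no rational root; 2 is not a perfect cube)

Minimal polynomial: x³ - 2


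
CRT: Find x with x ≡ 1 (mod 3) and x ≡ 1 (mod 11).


m₁ = 3, m₂ = 11, gcd = 1, so CRT applies. M = m₁·m₂ = 33
Let M₁ = M/m₁ = 11, M₂ = M/m₂ = 3
Find y₁ ≡ M₁⁻¹ (mod m₁): 11⁻¹ ≡ 2 (mod 3)
Find y₂ ≡ M₂⁻¹ (mod m₂): 3⁻¹ ≡ 4 (mod 11)
x = a₁·M₁·y₁ + a₂·M₂·y₂ = 1·11·2 + 1·3·4 = 34
Reduce mod 33: x ≡ 1
Check: 1 mod 3 = 1 ✓, 1 mod 11 = 1 ✓

x ≡ 1 (mod 33)


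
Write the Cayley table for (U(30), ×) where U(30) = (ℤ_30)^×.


Elements: {1, 7, 11, 13, 17, 19, 23, 29}
Operation: multiplication mod 30
Entry (a, b) = (a × b) mod 30

Cayley table:
   |  1 |  7 | 11 | 13 | 17 | 19 | 23 | 29
 1 |  1 |  7 | 11 | 13 | 17 | 19 | 23 | 29
 7 |  7 | 19 | 17 |  1 | 29 | 13 | 11 | 23
11 | 11 | 17 |  1 | 23 |  7 | 29 | 13 | 19
13 | 13 |  1 | 23 | 19 | 11 |  7 | 29 | 17
17 | 17 | 29 |  7 | 11 | 19 | 23 |  1 | 13
19 | 19 | 13 | 29 |  7 | 23 |  1 | 17 | 11
23 | 23 | 11 | 13 | 29 |  1 | 17 | 19 |  7
29 | 29 | 23 | 19 | 17 | 13 | 11 |  7 |  1


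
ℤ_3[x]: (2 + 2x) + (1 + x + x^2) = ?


Add coefficients mod 3:
x^0: 2 + 1 = 0 (mod 3)
x^1: 2 + 1 = 0 (mod 3)
x^2: 0 + 1 = 1 (mod 3)
Result: x^2

f + g = x^2


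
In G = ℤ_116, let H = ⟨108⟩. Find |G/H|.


|⟨108⟩| = n / gcd(108, 116) = 116 / 4 = 29
H is normal (ℤ_116 is abelian).
|G/H| = |G| / |H| = 116 / 29 = 4

|G/H| = 4


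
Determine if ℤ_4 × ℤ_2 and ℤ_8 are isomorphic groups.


Comparing ℤ_4 × ℤ_2 and ℤ_8:
gcd(4,2) = 2 ≠ 1. Max element order in ℤ_4×ℤ_2 is lcm(4,2) = 4 < 8, so it has no element of order 8

No, ℤ_4 × ℤ_2 ≇ ℤ_8


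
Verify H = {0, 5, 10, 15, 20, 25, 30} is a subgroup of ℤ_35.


Subgroup test for H = {0, 5, 10, 15, 20, 25, 30} in (ℤ_35, +):
(1) 0 ∈ H? Yes
(2) Closure: for all a,b ∈ H, (a+b) mod 35 ∈ H? Yes
(3) Inverses: for all a ∈ H, -a mod 35 ∈ H? Yes

Yes, H is a subgroup of ℤ_35


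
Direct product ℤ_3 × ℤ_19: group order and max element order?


|ℤ_3 × ℤ_19| = 3 × 19 = 57
Max element order = lcm(3,19) = 57
Cyclic? Yes (gcd=1)

|ℤ_3×ℤ_19| = 57, max element order = 57


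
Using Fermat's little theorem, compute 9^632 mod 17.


Fermat's little theorem: if p is prime and gcd(a,p)=1, then a^(p-1) ≡ 1 (mod p)
p = 17 is prime, gcd(9,17) = 1
Reduce exponent: 632 mod 16 = 8
So 9^632 ≡ 9^8 (mod 17)
9^8 mod 17 = 1

9^632 ≡ 1 (mod 17)


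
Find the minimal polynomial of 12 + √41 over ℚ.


Let α = 12 + √41. Then α - 12 = √41, so (α - 12)² = 41, giving α² - 24α + 103 = 0. Degree 2 and α ∉ ℚ, so this is the minimal polynomial.

Minimal polynomial: x² - 24x + 103


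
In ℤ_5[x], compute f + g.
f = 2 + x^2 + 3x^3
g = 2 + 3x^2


Add coefficients mod 5:
x^0: 2 + 2 = 4 (mod 5)
x^1: 0 + 0 = 0 (mod 5)
x^2: 1 + 3 = 4 (mod 5)
x^3: 3 + 0 = 3 (mod 5)
Result: 4 + 4x^2 + 3x^3

f + g = 4 + 4x^2 + 3x^3


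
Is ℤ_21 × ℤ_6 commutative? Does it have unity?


Direct product ring; commutative with unity (1,1); but (1,0)·(0,1) = (0,0) gives zero divisors, so not an integral domain
Commutative: Yes
Integral domain: No
Has unity: Yes

ℤ_21 × ℤ_6: Commutative=Yes, Unity=Yes


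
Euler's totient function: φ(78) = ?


Factor n: 78 = 2 × 3 × 13
φ(n) = n · ∏(1 - 1/p) over distinct primes p | n
φ(78) = 78 · (1 - 1/2) · (1 - 1/3) · (1 - 1/13) = 24

φ(78) = 24


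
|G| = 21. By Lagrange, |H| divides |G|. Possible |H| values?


Lagrange's theorem: |H| divides |G|
|G| = 21
Divisors of 21: 1, 3, 7, 21

Possible subgroup orders: {1, 3, 7, 21}


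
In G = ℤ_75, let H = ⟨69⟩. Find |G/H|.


|⟨69⟩| = n / gcd(69, 75) = 75 / 3 = 25
H is normal (ℤ_75 is abelian).
|G/H| = |G| / |H| = 75 / 25 = 3

|G/H| = 3


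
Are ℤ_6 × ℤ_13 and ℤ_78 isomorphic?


Comparing ℤ_6 × ℤ_13 and ℤ_78:
gcd(6,13) = 1, so ℤ_6 × ℤ_13 ≅ ℤ_78 (CRT)

Yes, ℤ_6 × ℤ_13 ≅ ℤ_78


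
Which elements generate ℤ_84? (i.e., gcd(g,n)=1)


g generates ℤ_n iff gcd(g,n) = 1
Prime factors of 84: 2, 3, 7
Generators are g ∈ {1,...,83} not divisible by any of these primes.
Generators: {1, 5, 11, 13, 17, 19, 23, 25, 29, 31, 37, 41, 43, 47, 53, 55, 59, 61, 65, 67, 71, 73, 79, 83}
Number of generators = φ(84) = 24

Generators of ℤ_84 = {1, 5, 11, 13, 17, 19, 23, 25, 29, 31, 37, 41, 43, 47, 53, 55, 59, 61, 65, 67, 71, 73, 79, 83}


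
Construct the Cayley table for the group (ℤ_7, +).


Elements: {0, 1, 2, 3, 4, 5, 6}
Operation: addition mod 7
Entry (a, b) = (a + b) mod 7

Cayley table:
  | 0 | 1 | 2 | 3 | 4 | 5 | 6
0 | 0 | 1 | 2 | 3 | 4 | 5 | 6
1 | 1 | 2 | 3 | 4 | 5 | 6 | 0
2 | 2 | 3 | 4 | 5 | 6 | 0 | 1
3 | 3 | 4 | 5 | 6 | 0 | 1 | 2
4 | 4 | 5 | 6 | 0 | 1 | 2 | 3
5 | 5 | 6 | 0 | 1 | 2 | 3 | 4
6 | 6 | 0 | 1 | 2 | 3 | 4 | 5


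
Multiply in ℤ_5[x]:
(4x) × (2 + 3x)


Expand and collect like terms; reduce coefficients mod 5:
x^0: 0·2 = 0 ≡ 0 (mod 5)
x^1: 0·3 + 4·2 = 8 ≡ 3 (mod 5)
x^2: 4·3 = 12 ≡ 2 (mod 5)
Result: 3x + 2x^2

f · g = 3x + 2x^2


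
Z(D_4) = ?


Z(G) = {g ∈ G | gx = xg for all x ∈ G}
For even n, Z(D_n) = {e, r^(n/2)}: the 180° rotation r^2 commutes with every reflection and rotation

Z(D_4) = {e, r^2}


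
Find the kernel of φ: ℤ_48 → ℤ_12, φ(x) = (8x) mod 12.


Kernel = preimage of identity
ker(φ) = {x ∈ ℤ_48 : 8x ≡ 0 (mod 12)}. Since 12 | 48, φ is well-defined. The kernel is the cyclic subgroup ⟨3⟩ of ℤ_48 (order 16), i.e. {0, 3, 6, 9, 12, 15, 18, 21, 24, 27, 30, 33, 36, 39, 42, 45}

ker(φ) = {0, 3, 6, 9, 12, 15, 18, 21, 24, 27, 30, 33, 36, 39, 42, 45}


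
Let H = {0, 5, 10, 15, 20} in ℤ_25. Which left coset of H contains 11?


11 + H = {11 + h (mod 25) : h ∈ H}
11+0=11, 11+5=16, 11+10=21, 11+15=1, 11+20=6
11 + H = {1, 6, 11, 16, 21} = 1 + H

11 + H = {1, 6, 11, 16, 21}


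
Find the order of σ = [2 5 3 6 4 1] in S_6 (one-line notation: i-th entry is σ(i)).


Cycle decomposition: (1 2 5 4 6)
Cycle lengths: 5
Order = lcm(5) = 5

ord(σ) = 5


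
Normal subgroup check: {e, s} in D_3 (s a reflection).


H = {e, s} in D_3 (s a reflection)
r·s·r⁻¹ = sr⁻² ≠ s for n ≥ 3, so {e, s} is not closed under conjugation

No, not a normal subgroup


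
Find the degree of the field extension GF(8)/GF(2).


GF(8) = GF(2^3), so the extension degree is 3

[GF(8)/GF(2)] = 3


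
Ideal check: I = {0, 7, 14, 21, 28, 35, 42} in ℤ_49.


Check ideal conditions for I = {0, 7, 14, 21, 28, 35, 42} in ℤ_49:
(1) I is an additive subgroup? Yes
(2) For r ∈ ℤ_49 and a ∈ I: r·a ∈ I? Yes

Yes, I is an ideal of ℤ_49


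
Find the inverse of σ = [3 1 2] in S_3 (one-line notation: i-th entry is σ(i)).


To find σ⁻¹, swap domain and range:
σ(1) = 3 → σ⁻¹(3) = 1
σ(2) = 1 → σ⁻¹(1) = 2
σ(3) = 2 → σ⁻¹(2) = 3

σ⁻¹ = [2 3 1]


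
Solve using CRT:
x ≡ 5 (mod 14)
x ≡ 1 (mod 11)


m₁ = 14, m₂ = 11, gcd = 1, so CRT applies. M = m₁·m₂ = 154
Let M₁ = M/m₁ = 11, M₂ = M/m₂ = 14
Find y₁ ≡ M₁⁻¹ (mod m₁): 11⁻¹ ≡ 9 (mod 14)
Find y₂ ≡ M₂⁻¹ (mod m₂): 14⁻¹ ≡ 4 (mod 11)
x = a₁·M₁·y₁ + a₂·M₂·y₂ = 5·11·9 + 1·14·4 = 551
Reduce mod 154: x ≡ 89
Check: 89 mod 14 = 5 ✓, 89 mod 11 = 1 ✓

x ≡ 89 (mod 154)


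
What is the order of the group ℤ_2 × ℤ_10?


|A × B| = |A| · |B|
|ℤ_2 × ℤ_10| = 2 × 10 = 20

|ℤ_2 × ℤ_10| = 20


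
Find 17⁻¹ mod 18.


Use the extended Euclidean algorithm to write 1 = 17·s + 18·t; then s mod 18 is the inverse.
Euclidean algorithm:
  17 = 0·18 + 17
  18 = 1·17 + 1
  17 = 17·1 + 0
gcd(17,18) = 1
Back-substitution gives: 17·(-1) + 18·(1) = 1
So 17⁻¹ ≡ -1 ≡ 17 (mod 18)
Check: 17 × 17 = 289 ≡ 1 (mod 18) ✓

17⁻¹ ≡ 17 (mod 18)


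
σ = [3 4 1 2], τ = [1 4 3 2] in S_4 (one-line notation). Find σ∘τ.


σ∘τ: apply τ first, then σ
1 →τ 1 →σ 3
2 →τ 4 →σ 2
3 →τ 3 →σ 1
4 →τ 2 →σ 4

σ∘τ = [3 2 1 4]


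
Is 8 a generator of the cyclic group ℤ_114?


g generates ℤ_n iff gcd(g, n) = 1
gcd(8, 114) = 2
Since gcd = 2 ≠ 1, ⟨8⟩ has order 57 < 114, so 8 is not a generator.

No, 8 does not generate ℤ_114


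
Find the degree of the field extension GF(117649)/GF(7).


GF(117649) = GF(7^6), so the extension degree is 6

[GF(117649)/GF(7)] = 6


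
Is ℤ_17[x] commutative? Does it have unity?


ℤ_17 is a field (n prime), so ℤ_17[x] is a commutative integral domain with unity
Commutative: Yes
Integral domain: Yes
Has unity: Yes

ℤ_17[x]: Commutative=Yes, Unity=Yes


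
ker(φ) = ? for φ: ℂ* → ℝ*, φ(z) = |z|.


Kernel = preimage of identity
ker(φ) = {z ∈ ℂ* | |z| = 1} = unit circle S¹

ker(φ) = S¹ (unit circle)


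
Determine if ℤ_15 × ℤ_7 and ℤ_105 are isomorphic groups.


Comparing ℤ_15 × ℤ_7 and ℤ_105:
gcd(15,7) = 1, so ℤ_15 × ℤ_7 ≅ ℤ_105 (CRT)

Yes, ℤ_15 × ℤ_7 ≅ ℤ_105


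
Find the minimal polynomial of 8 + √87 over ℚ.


Let α = 8 + √87. Then α - 8 = √87, so (α - 8)² = 87, giving α² - 16α - 23 = 0. Degree 2 and α ∉ ℚ, so this is the minimal polynomial.

Minimal polynomial: x² - 16x - 23


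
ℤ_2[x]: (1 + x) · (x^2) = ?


Expand and collect like terms; reduce coefficients mod 2:
x^0: 1·0 = 0 ≡ 0 (mod 2)
x^1: 1·0 + 1·0 = 0 ≡ 0 (mod 2)
x^2: 1·1 + 1·0 = 1 ≡ 1 (mod 2)
x^3: 1·1 = 1 ≡ 1 (mod 2)
Result: x^2 + x^3

f · g = x^2 + x^3


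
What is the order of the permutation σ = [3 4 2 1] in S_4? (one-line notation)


Cycle decomposition: (1 3 2 4)
Cycle lengths: 4
Order = lcm(4) = 4

ord(σ) = 4


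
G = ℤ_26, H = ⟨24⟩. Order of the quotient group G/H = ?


|⟨24⟩| = n / gcd(24, 26) = 26 / 2 = 13
H is normal (ℤ_26 is abelian).
|G/H| = |G| / |H| = 26 / 13 = 2

|G/H| = 2


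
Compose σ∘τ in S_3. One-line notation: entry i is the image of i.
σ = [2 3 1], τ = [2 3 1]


σ∘τ: apply τ first, then σ
1 →τ 2 →σ 3
2 →τ 3 →σ 1
3 →τ 1 →σ 2

σ∘τ = [3 1 2]


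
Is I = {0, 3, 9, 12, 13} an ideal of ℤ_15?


Check ideal conditions for I = {0, 3, 9, 12, 13} in ℤ_15:
(1) I is an additive subgroup? No
(2) For r ∈ ℤ_15 and a ∈ I: r·a ∈ I? No  [counterexample: r=2, a=3, r·a mod 15 = 6 ∉ I]

No, I is not an ideal of ℤ_15


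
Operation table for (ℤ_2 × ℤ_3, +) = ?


Elements: {(0,0), (0,1), (0,2), (1,0), (1,1), (1,2)}
Operation: componentwise addition mod (2, 3)
Entry (a, b) = ((a₁+b₁) mod 2, (a₂+b₂) mod 3)

Cayley table:
      | (0,0) | (0,1) | (0,2) | (1,0) | (1,1) | (1,2)
(0,0) | (0,0) | (0,1) | (0,2) | (1,0) | (1,1) | (1,2)
(0,1) | (0,1) | (0,2) | (0,0) | (1,1) | (1,2) | (1,0)
(0,2) | (0,2) | (0,0) | (0,1) | (1,2) | (1,0) | (1,1)
(1,0) | (1,0) | (1,1) | (1,2) | (0,0) | (0,1) | (0,2)
(1,1) | (1,1) | (1,2) | (1,0) | (0,1) | (0,2) | (0,0)
(1,2) | (1,2) | (1,0) | (1,1) | (0,2) | (0,0) | (0,1)


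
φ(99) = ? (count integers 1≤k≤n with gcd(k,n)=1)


Factor n: 99 = 3^2 × 11
φ(n) = n · ∏(1 - 1/p) over distinct primes p | n
φ(99) = 99 · (1 - 1/3) · (1 - 1/11) = 60

φ(99) = 60


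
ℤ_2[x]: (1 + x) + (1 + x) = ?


Add coefficients mod 2:
x^0: 1 + 1 = 0 (mod 2)
x^1: 1 + 1 = 0 (mod 2)
Result: 0

f + g = 0


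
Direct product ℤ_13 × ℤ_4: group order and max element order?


|ℤ_13 × ℤ_4| = 13 × 4 = 52
Max element order = lcm(13,4) = 52
Cyclic? Yes (gcd=1)

|ℤ_13×ℤ_4| = 52, max element order = 52


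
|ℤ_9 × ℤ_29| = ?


|A × B| = |A| · |B|
|ℤ_9 × ℤ_29| = 9 × 29 = 261

|ℤ_9 × ℤ_29| = 261


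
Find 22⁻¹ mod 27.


Use the extended Euclidean algorithm to write 1 = 22·s + 27·t; then s mod 27 is the inverse.
Euclidean algorithm:
  22 = 0·27 + 22
  27 = 1·22 + 5
  22 = 4·5 + 2
  5 = 2·2 + 1
  2 = 2·1 + 0
gcd(22,27) = 1
Back-substitution gives: 22·(-11) + 27·(9) = 1
So 22⁻¹ ≡ -11 ≡ 16 (mod 27)
Check: 22 × 16 = 352 ≡ 1 (mod 27) ✓

22⁻¹ ≡ 16 (mod 27)


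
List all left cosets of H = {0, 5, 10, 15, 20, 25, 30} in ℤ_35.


H = {0, 5, 10, 15, 20, 25, 30}, |H| = 7
Number of cosets = |G|/|H| = 35/7 = 5
0 + H = {0, 5, 10, 15, 20, 25, 30}
1 + H = {1, 6, 11, 16, 21, 26, 31}
2 + H = {2, 7, 12, 17, 22, 27, 32}
3 + H = {3, 8, 13, 18, 23, 28, 33}
4 + H = {4, 9, 14, 19, 24, 29, 34}

Cosets: 0+H={0,5,10,15,20,25,30}; 1+H={1,6,11,16,21,26,31}; 2+H={2,7,12,17,22,27,32}; 3+H={3,8,13,18,23,28,33}; 4+H={4,9,14,19,24,29,34}


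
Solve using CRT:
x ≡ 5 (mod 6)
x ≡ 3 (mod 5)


m₁ = 6, m₂ = 5, gcd = 1, so CRT applies. M = m₁·m₂ = 30
Let M₁ = M/m₁ = 5, M₂ = M/m₂ = 6
Find y₁ ≡ M₁⁻¹ (mod m₁): 5⁻¹ ≡ 5 (mod 6)
Find y₂ ≡ M₂⁻¹ (mod m₂): 6⁻¹ ≡ 1 (mod 5)
x = a₁·M₁·y₁ + a₂·M₂·y₂ = 5·5·5 + 3·6·1 = 143
Reduce mod 30: x ≡ 23
Check: 23 mod 6 = 5 ✓, 23 mod 5 = 3 ✓

x ≡ 23 (mod 30)


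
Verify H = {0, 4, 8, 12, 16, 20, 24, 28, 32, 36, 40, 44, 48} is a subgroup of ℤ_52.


Subgroup test for H = {0, 4, 8, 12, 16, 20, 24, 28, 32, 36, 40, 44, 48} in (ℤ_52, +):
(1) 0 ∈ H? Yes
(2) Closure: for all a,b ∈ H, (a+b) mod 52 ∈ H? Yes
(3) Inverses: for all a ∈ H, -a mod 52 ∈ H? Yes

Yes, H is a subgroup of ℤ_52


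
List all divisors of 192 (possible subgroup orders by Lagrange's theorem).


Lagrange's theorem: |H| divides |G|
|G| = 192
Divisors of 192: 1, 2, 3, 4, 6, 8, 12, 16, 24, 32, 48, 64, 96, 192

Possible subgroup orders: {1, 2, 3, 4, 6, 8, 12, 16, 24, 32, 48, 64, 96, 192}


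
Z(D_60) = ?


Z(G) = {g ∈ G | gx = xg for all x ∈ G}
For even n, Z(D_n) = {e, r^(n/2)}: the 180° rotation r^30 commutes with every reflection and rotation

Z(D_60) = {e, r^30}


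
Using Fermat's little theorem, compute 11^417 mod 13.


Fermat's little theorem: if p is prime and gcd(a,p)=1, then a^(p-1) ≡ 1 (mod p)
p = 13 is prime, gcd(11,13) = 1
Reduce exponent: 417 mod 12 = 9
So 11^417 ≡ 11^9 (mod 13)
11^9 mod 13 = 8

11^417 ≡ 8 (mod 13)


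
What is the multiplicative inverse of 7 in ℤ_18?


Use the extended Euclidean algorithm to write 1 = 7·s + 18·t; then s mod 18 is the inverse.
Euclidean algorithm:
  7 = 0·18 + 7
  18 = 2·7 + 4
  7 = 1·4 + 3
  4 = 1·3 + 1
  3 = 3·1 + 0
gcd(7,18) = 1
Back-substitution gives: 7·(-5) + 18·(2) = 1
So 7⁻¹ ≡ -5 ≡ 13 (mod 18)
Check: 7 × 13 = 91 ≡ 1 (mod 18) ✓

7⁻¹ ≡ 13 (mod 18)


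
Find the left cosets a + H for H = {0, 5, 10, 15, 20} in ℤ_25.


H = {0, 5, 10, 15, 20}, |H| = 5
Number of cosets = |G|/|H| = 25/5 = 5
0 + H = {0, 5, 10, 15, 20}
1 + H = {1, 6, 11, 16, 21}
2 + H = {2, 7, 12, 17, 22}
3 + H = {3, 8, 13, 18, 23}
4 + H = {4, 9, 14, 19, 24}

Cosets: 0+H={0,5,10,15,20}; 1+H={1,6,11,16,21}; 2+H={2,7,12,17,22}; 3+H={3,8,13,18,23}; 4+H={4,9,14,19,24}


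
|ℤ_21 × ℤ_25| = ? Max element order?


|ℤ_21 × ℤ_25| = 21 × 25 = 525
Max element order = lcm(21,25) = 525
Cyclic? Yes (gcd=1)

|ℤ_21×ℤ_25| = 525, max element order = 525


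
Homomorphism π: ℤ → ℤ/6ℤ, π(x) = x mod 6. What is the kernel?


Kernel = preimage of identity
ker(π) = multiples of 6 = 6ℤ

ker(π) = 6ℤ


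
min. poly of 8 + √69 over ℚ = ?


Let α = 8 + √69. Then α - 8 = √69, so (α - 8)² = 69, giving α² - 16α - 5 = 0. Degree 2 and α ∉ ℚ, so this is the minimal polynomial.

Minimal polynomial: x² - 16x - 5


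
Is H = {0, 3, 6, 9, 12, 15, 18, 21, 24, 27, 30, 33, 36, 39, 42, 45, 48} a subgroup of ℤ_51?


Subgroup test for H = {0, 3, 6, 9, 12, 15, 18, 21, 24, 27, 30, 33, 36, 39, 42, 45, 48} in (ℤ_51, +):
(1) 0 ∈ H? Yes
(2) Closure: for all a,b ∈ H, (a+b) mod 51 ∈ H? Yes
(3) Inverses: for all a ∈ H, -a mod 51 ∈ H? Yes

Yes, H is a subgroup of ℤ_51


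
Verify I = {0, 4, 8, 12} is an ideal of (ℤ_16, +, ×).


Check ideal conditions for I = {0, 4, 8, 12} in ℤ_16:
(1) I is an additive subgroup? Yes
(2) For r ∈ ℤ_16 and a ∈ I: r·a ∈ I? Yes

Yes, I is an ideal of ℤ_16


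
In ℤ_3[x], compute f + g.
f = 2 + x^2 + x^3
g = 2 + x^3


Add coefficients mod 3:
x^0: 2 + 2 = 1 (mod 3)
x^1: 0 + 0 = 0 (mod 3)
x^2: 1 + 0 = 1 (mod 3)
x^3: 1 + 1 = 2 (mod 3)
Result: 1 + x^2 + 2x^3

f + g = 1 + x^2 + 2x^3


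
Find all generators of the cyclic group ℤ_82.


g generates ℤ_n iff gcd(g,n) = 1
Prime factors of 82: 2, 41
Generators are g ∈ {1,...,81} not divisible by any of these primes.
Generators: {1, 3, 5, 7, 9, 11, 13, 15, 17, 19, 21, 23, 25, 27, 29, 31, 33, 35, 37, 39, 43, 45, 47, 49, 51, 53, 55, 57, 59, 61, 63, 65, 67, 69, 71, 73, 75, 77, 79, 81}
Number of generators = φ(82) = 40

Generators of ℤ_82 = {1, 3, 5, 7, 9, 11, 13, 15, 17, 19, 21, 23, 25, 27, 29, 31, 33, 35, 37, 39, 43, 45, 47, 49, 51, 53, 55, 57, 59, 61, 63, 65, 67, 69, 71, 73, 75, 77, 79, 81}


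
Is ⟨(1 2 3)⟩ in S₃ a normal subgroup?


H = ⟨(1 2 3)⟩ in S₃
⟨(1 2 3)⟩ has order 3 and index 2 in S₃; index-2 subgroups are normal

Yes, normal subgroup


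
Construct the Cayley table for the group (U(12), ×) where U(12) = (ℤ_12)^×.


Elements: {1, 5, 7, 11}
Operation: multiplication mod 12
Entry (a, b) = (a × b) mod 12

Cayley table:
   |  1 |  5 |  7 | 11
 1 |  1 |  5 |  7 | 11
 5 |  5 |  1 | 11 |  7
 7 |  7 | 11 |  1 |  5
11 | 11 |  7 |  5 |  1


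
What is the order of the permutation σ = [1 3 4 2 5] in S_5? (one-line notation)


Cycle decomposition: (2 3 4)
Cycle lengths: 3
Order = lcm(3) = 3

ord(σ) = 3


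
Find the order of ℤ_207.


ℤ_n has n elements.

|ℤ_207| = 207


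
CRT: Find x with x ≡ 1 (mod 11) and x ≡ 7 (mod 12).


m₁ = 11, m₂ = 12, gcd = 1, so CRT applies. M = m₁·m₂ = 132
Let M₁ = M/m₁ = 12, M₂ = M/m₂ = 11
Find y₁ ≡ M₁⁻¹ (mod m₁): 12⁻¹ ≡ 1 (mod 11)
Find y₂ ≡ M₂⁻¹ (mod m₂): 11⁻¹ ≡ 11 (mod 12)
x = a₁·M₁·y₁ + a₂·M₂·y₂ = 1·12·1 + 7·11·11 = 859
Reduce mod 132: x ≡ 67
Check: 67 mod 11 = 1 ✓, 67 mod 12 = 7 ✓

x ≡ 67 (mod 132)


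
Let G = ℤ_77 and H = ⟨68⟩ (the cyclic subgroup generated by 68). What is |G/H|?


|⟨68⟩| = n / gcd(68, 77) = 77 / 1 = 77
H is normal (ℤ_77 is abelian).
|G/H| = |G| / |H| = 77 / 77 = 1

|G/H| = 1


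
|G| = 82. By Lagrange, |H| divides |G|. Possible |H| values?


Lagrange's theorem: |H| divides |G|
|G| = 82
Divisors of 82: 1, 2, 41, 82

Possible subgroup orders: {1, 2, 41, 82}


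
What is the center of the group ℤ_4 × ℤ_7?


Z(G) = {g ∈ G | gx = xg for all x ∈ G}
Direct product of abelian groups is abelian, so Z(G) = G

Z(ℤ_4 × ℤ_7) = ℤ_4 × ℤ_7


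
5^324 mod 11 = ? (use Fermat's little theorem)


Fermat's little theorem: if p is prime and gcd(a,p)=1, then a^(p-1) ≡ 1 (mod p)
p = 11 is prime, gcd(5,11) = 1
Reduce exponent: 324 mod 10 = 4
So 5^324 ≡ 5^4 (mod 11)
5^4 mod 11 = 9

5^324 ≡ 9 (mod 11)


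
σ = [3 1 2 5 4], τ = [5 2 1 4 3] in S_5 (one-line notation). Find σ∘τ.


σ∘τ: apply τ first, then σ
1 →τ 5 →σ 4
2 →τ 2 →σ 1
3 →τ 1 →σ 3
4 →τ 4 →σ 5
5 →τ 3 →σ 2

σ∘τ = [4 1 3 5 2]


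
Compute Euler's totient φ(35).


Factor n: 35 = 5 × 7
φ(n) = n · ∏(1 - 1/p) over distinct primes p | n
φ(35) = 35 · (1 - 1/5) · (1 - 1/7) = 24

φ(35) = 24


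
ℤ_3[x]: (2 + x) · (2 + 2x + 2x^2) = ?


Expand and collect like terms; reduce coefficients mod 3:
x^0: 2·2 = 4 ≡ 1 (mod 3)
x^1: 2·2 + 1·2 = 6 ≡ 0 (mod 3)
x^2: 2·2 + 1·2 = 6 ≡ 0 (mod 3)
x^3: 1·2 = 2 ≡ 2 (mod 3)
Result: 1 + 2x^3

f · g = 1 + 2x^3


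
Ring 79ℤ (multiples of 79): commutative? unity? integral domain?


79ℤ is a commutative ring under +,× but has no multiplicative identity (1 ∉ 79ℤ); it has no zero divisors, but without unity it is not an integral domain
Commutative: Yes
Integral domain: No
Has unity: No

79ℤ (multiples of 79): Commutative=Yes, Unity=No


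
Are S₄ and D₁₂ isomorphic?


Comparing S₄ and D₁₂:
S₄ has trivial center; D₁₂ has center {e, r⁶}

No, S₄ ≇ D₁₂


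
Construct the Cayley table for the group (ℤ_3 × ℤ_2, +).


Elements: {(0,0), (0,1), (1,0), (1,1), (2,0), (2,1)}
Operation: componentwise addition mod (3, 2)
Entry (a, b) = ((a₁+b₁) mod 3, (a₂+b₂) mod 2)

Cayley table:
      | (0,0) | (0,1) | (1,0) | (1,1) | (2,0) | (2,1)
(0,0) | (0,0) | (0,1) | (1,0) | (1,1) | (2,0) | (2,1)
(0,1) | (0,1) | (0,0) | (1,1) | (1,0) | (2,1) | (2,0)
(1,0) | (1,0) | (1,1) | (2,0) | (2,1) | (0,0) | (0,1)
(1,1) | (1,1) | (1,0) | (2,1) | (2,0) | (0,1) | (0,0)
(2,0) | (2,0) | (2,1) | (0,0) | (0,1) | (1,0) | (1,1)
(2,1) | (2,1) | (2,0) | (0,1) | (0,0) | (1,1) | (1,0)
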